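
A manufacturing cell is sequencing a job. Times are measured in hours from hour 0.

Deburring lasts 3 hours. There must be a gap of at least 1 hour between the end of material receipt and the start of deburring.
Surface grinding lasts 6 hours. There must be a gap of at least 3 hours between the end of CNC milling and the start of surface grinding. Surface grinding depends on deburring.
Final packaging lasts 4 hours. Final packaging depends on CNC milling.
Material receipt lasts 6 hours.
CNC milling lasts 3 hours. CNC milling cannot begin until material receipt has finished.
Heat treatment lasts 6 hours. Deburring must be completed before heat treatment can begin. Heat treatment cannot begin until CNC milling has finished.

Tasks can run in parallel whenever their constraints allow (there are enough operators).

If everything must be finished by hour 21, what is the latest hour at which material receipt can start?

To finish by hour 21, heat treatment (duration 6) must start no later than hour 15.
Surface grinding has no dependents, so it just needs to finish by hour 21. Starting by 21 − 6 = hour 15 achieves that.
Deburring has several dependents: heat treatment (must start by hour 15); surface grinding (must start by hour 15). The earliest of those limits is hour 15, so deburring must start by 15 − 3 = hour 12.
Final packaging has no dependents, so it just needs to finish by hour 21. Starting by 21 − 4 = hour 17 achieves that.
For CNC milling: heat treatment (must start by hour 15); surface grinding (must start by hour 15, minus 3-hour gap → hour 12); final packaging (must start by hour 17). The most restrictive is hour 12; with a 3-hour duration, CNC milling must start by hour 9.
Material receipt has several dependents: deburring (must start by hour 12, minus 1-hour gap → hour 11); CNC milling (must start by hour 9). The earliest of those limits is hour 9, so material receipt must start by 9 − 6 = hour 3.

3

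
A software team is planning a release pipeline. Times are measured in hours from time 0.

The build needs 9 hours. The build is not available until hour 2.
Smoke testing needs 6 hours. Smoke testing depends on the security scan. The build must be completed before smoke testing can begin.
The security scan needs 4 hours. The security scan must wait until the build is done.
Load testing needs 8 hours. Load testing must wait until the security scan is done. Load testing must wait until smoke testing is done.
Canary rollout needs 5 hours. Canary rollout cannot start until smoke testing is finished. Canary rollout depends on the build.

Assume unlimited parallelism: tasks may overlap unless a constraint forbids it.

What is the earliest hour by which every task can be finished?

The build waits on its own release at hour 2, so it starts at hour 2 and finishes at 2 + 9 = hour 11.
After the build (finishes hour 11), the security scan can start at hour 11 and finishes at hour 15.
For smoke testing: the security scan (finishes hour 15); the build (finishes hour 11). Taking the maximum gives a start of hour 15, and it finishes at 15 + 6 = hour 21.
For load testing: the security scan (finishes hour 15); smoke testing (finishes hour 21). Taking the maximum gives a start of hour 21, and it finishes at 21 + 8 = hour 29.
Canary rollout needs all of smoke testing (finishes hour 21); the build (finishes hour 11). That puts its earliest start at hour 21; it finishes at 21 + 5 = hour 26.
All tasks are finished once the last one completes. Finish times: The build at 11, The security scan at 15, Smoke testing at 21, Canary rollout at 26, Load testing at 29. The latest is hour 29.

29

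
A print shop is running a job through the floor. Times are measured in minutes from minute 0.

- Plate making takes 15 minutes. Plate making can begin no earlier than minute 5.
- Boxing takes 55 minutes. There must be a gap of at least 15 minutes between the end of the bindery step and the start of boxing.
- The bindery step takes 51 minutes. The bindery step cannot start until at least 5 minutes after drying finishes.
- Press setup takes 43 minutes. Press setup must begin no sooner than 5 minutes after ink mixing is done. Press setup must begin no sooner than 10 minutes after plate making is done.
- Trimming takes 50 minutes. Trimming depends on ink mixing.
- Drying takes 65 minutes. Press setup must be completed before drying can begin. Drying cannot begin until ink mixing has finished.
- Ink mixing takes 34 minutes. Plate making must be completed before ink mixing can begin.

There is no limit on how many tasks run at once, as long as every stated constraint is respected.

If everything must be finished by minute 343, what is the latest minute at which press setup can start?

Boxing has no dependents, so it just needs to finish by minute 343. Starting by 343 − 55 = minute 288 achieves that.
The bindery step feeds into boxing (must start by minute 288, minus 15-minute gap → minute 273); so the bindery step must finish by minute 273 and therefore start by minute 222.
Drying must finish before the bindery step (must start by minute 222, minus 5-minute gap → minute 217). With a 65-minute duration, drying must start by 217 − 65 = minute 152.
Press setup feeds into drying (must start by minute 152); so press setup must finish by minute 152 and therefore start by minute 109.

109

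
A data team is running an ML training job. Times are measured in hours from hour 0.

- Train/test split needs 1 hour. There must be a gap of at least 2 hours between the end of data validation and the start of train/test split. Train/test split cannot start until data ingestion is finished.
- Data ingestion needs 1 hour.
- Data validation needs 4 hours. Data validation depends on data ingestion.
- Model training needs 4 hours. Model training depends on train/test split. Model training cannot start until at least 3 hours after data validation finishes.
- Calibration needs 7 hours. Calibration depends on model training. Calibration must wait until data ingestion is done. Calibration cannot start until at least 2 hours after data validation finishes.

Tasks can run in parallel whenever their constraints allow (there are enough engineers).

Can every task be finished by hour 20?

Yes

Nothing blocks data ingestion, so it runs from hour 0 to hour 1.
Data validation cannot begin until data ingestion (finishes hour 1). It runs from hour 1 to 1 + 4 = hour 5.
For train/test split: data validation (finishes hour 5, plus 2-hour gap → hour 7); data ingestion (finishes hour 1). Taking the maximum gives a start of hour 7, and it finishes at 7 + 1 = hour 8.
Model training needs all of train/test split (finishes hour 8); data validation (finishes hour 5, plus 3-hour gap → hour 8). That puts its earliest start at hour 8; it finishes at 8 + 4 = hour 12.
Calibration needs all of model training (finishes hour 12); data ingestion (finishes hour 1); data validation (finishes hour 5, plus 2-hour gap → hour 7). That puts its earliest start at hour 12; it finishes at 12 + 7 = hour 19.
Every task is finished by hour 19, which is no later than the deadline of 20, so the schedule is feasible.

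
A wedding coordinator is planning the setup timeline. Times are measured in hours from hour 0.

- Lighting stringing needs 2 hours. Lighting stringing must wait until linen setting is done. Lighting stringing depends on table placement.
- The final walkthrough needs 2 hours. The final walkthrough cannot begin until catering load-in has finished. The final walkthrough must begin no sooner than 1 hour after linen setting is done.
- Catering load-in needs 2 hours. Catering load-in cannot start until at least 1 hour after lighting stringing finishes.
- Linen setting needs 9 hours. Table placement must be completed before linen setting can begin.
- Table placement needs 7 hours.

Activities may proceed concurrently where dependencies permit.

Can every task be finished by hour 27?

Yes

Table placement has no prerequisites, so it starts at hour 0 and finishes at hour 7.
After table placement (finishes hour 7), linen setting can start at hour 7 and finishes at hour 16.
Lighting stringing cannot start until linen setting (finishes hour 16); table placement (finishes hour 7). The controlling bound is hour 16, so lighting stringing finishes at 16 + 2 = hour 18.
Catering load-in cannot begin until lighting stringing (finishes hour 18, plus 1-hour gap → hour 19). It runs from hour 19 to 19 + 2 = hour 21.
The final walkthrough needs all of catering load-in (finishes hour 21); linen setting (finishes hour 16, plus 1-hour gap → hour 17). That puts its earliest start at hour 21; it finishes at 21 + 2 = hour 23.
Every task is finished by hour 23, which is no later than the deadline of 27, so the schedule is feasible.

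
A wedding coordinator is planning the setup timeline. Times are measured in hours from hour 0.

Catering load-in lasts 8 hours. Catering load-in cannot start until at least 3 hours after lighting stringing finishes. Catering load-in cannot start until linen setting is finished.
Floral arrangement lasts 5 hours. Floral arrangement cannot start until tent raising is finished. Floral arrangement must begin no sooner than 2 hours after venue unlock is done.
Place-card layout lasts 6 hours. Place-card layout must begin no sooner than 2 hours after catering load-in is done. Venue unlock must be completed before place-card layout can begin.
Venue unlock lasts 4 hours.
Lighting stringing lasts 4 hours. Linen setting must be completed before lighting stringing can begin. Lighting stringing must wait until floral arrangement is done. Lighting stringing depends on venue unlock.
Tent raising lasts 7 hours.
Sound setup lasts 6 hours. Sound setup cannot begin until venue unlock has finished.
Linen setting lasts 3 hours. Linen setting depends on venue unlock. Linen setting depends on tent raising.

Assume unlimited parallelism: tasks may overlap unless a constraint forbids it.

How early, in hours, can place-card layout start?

Nothing blocks tent raising, so it runs from hour 0 to hour 7.
Venue unlock has no prerequisites, so it starts at hour 0 and finishes at hour 4.
Floral arrangement cannot start until tent raising (finishes hour 7); venue unlock (finishes hour 4, plus 2-hour gap → hour 6). The controlling bound is hour 7, so floral arrangement finishes at 7 + 5 = hour 12.
Linen setting has to wait for venue unlock (finishes hour 4); tent raising (finishes hour 7). The latest of these is hour 7, so linen setting runs hour 7 to 7 + 3 = hour 10.
Lighting stringing has to wait for linen setting (finishes hour 10); floral arrangement (finishes hour 12); venue unlock (finishes hour 4). The latest of these is hour 12, so lighting stringing runs hour 12 to 12 + 4 = hour 16.
Catering load-in needs all of lighting stringing (finishes hour 16, plus 3-hour gap → hour 19); linen setting (finishes hour 10). That puts its earliest start at hour 19; it finishes at 19 + 8 = hour 27.
Place-card layout waits on catering load-in (finishes hour 27, plus 2-hour gap → hour 29); venue unlock (finishes hour 4). The latest of these is hour 29, which is the earliest place-card layout can start.

29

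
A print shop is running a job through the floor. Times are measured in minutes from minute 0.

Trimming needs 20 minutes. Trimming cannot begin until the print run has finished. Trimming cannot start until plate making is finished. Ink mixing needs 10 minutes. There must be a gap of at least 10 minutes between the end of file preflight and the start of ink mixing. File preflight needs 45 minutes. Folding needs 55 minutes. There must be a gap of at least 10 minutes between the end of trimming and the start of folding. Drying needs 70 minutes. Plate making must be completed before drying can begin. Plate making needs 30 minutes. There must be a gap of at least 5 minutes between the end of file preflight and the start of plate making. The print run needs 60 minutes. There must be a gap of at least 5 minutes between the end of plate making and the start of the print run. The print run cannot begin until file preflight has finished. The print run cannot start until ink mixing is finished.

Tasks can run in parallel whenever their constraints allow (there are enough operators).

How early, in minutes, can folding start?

175

Nothing blocks file preflight, so it runs from minute 0 to minute 45.
Ink mixing cannot begin until file preflight (finishes minute 45, plus 10-minute gap → minute 55). It runs from minute 55 to 55 + 10 = minute 65.
After file preflight (finishes minute 45, plus 5-minute gap → minute 50), plate making can start at minute 50 and finishes at minute 80.
The print run has to wait for plate making (finishes minute 80, plus 5-minute gap → minute 85); file preflight (finishes minute 45); ink mixing (finishes minute 65). The latest of these is minute 85, so the print run runs minute 85 to 85 + 60 = minute 145.
Trimming cannot start until the print run (finishes minute 145); plate making (finishes minute 80). The controlling bound is minute 145, so trimming finishes at 145 + 20 = minute 165.
Folding waits on trimming (finishes minute 165, plus 10-minute gap → minute 175), so the earliest it can start is minute 175.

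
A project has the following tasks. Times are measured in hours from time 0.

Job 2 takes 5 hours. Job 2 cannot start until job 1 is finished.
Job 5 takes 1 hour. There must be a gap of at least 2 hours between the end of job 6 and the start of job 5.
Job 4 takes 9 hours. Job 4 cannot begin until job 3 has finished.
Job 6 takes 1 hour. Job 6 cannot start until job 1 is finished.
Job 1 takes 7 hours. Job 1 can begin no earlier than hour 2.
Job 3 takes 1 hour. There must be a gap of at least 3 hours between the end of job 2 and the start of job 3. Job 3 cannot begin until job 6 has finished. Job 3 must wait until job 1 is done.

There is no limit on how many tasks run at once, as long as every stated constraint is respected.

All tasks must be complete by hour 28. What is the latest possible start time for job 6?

Job 4 has no dependents, so it just needs to finish by hour 28. Starting by 28 − 9 = hour 19 achieves that.
Since job 4 (must start by hour 19) depends on it, job 3 must finish by hour 19. Backing off its 1-hour duration gives a latest start of hour 18.
To finish by hour 28, job 5 (duration 1) must start no later than hour 27.
For job 6: job 3 (must start by hour 18); job 5 (must start by hour 27, minus 2-hour gap → hour 25). The most restrictive is hour 18; with a 1-hour duration, job 6 must start by hour 17.

17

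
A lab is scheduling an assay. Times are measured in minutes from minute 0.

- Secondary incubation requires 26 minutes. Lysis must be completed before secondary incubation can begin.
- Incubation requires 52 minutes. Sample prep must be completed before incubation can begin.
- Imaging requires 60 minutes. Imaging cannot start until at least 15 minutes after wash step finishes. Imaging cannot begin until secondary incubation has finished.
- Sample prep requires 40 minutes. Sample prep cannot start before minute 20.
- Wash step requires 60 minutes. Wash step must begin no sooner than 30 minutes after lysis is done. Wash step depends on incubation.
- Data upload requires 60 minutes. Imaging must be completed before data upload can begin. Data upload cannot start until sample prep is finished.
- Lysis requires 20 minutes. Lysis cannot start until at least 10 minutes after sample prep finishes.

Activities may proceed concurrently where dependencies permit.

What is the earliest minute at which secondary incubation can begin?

Sample prep waits on its own release at minute 20, so it starts at minute 20 and finishes at 20 + 40 = minute 60.
Lysis cannot begin until sample prep (finishes minute 60, plus 10-minute gap → minute 70). It runs from minute 70 to 70 + 20 = minute 90.
Secondary incubation waits on lysis (finishes minute 90), so the earliest it can start is minute 90.

90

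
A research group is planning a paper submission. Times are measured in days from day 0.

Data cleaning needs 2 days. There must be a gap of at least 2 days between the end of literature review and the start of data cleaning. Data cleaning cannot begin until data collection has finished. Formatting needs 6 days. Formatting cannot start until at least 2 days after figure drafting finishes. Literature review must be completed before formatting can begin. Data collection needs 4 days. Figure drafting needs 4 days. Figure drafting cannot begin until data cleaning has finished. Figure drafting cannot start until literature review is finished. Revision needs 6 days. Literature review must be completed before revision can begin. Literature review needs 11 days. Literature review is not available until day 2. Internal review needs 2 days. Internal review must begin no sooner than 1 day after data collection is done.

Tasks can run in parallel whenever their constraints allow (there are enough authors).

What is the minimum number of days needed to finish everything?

Data collection can start immediately at day 0; it finishes at day 4.
Internal review cannot begin until data collection (finishes day 4, plus 1-day gap → day 5). It runs from day 5 to 5 + 2 = day 7.
After its own release at day 2, literature review can start at day 2 and finishes at day 13.
Revision cannot begin until literature review (finishes day 13). It runs from day 13 to 13 + 6 = day 19.
Data cleaning cannot start until literature review (finishes day 13, plus 2-day gap → day 15); data collection (finishes day 4). The controlling bound is day 15, so data cleaning finishes at 15 + 2 = day 17.
Figure drafting needs all of data cleaning (finishes day 17); literature review (finishes day 13). That puts its earliest start at day 17; it finishes at 17 + 4 = day 21.
Formatting has to wait for figure drafting (finishes day 21, plus 2-day gap → day 23); literature review (finishes day 13). The latest of these is day 23, so formatting runs day 23 to 23 + 6 = day 29.
All tasks are finished once the last one completes. Finish times: Literature review at 13, Data collection at 4, Data cleaning at 17, Figure drafting at 21, Internal review at 7, Revision at 19, Formatting at 29. The latest is day 29.

29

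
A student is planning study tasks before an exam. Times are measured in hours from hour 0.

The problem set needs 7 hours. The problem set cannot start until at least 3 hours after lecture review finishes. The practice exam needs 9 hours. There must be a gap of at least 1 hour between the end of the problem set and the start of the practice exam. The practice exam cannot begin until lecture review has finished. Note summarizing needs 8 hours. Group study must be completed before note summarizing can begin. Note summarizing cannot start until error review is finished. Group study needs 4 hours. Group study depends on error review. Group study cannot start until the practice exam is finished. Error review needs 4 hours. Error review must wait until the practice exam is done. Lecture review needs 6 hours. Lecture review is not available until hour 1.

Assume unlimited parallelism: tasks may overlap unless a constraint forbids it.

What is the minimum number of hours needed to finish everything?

Lecture review cannot begin until its own release at hour 1. It runs from hour 1 to 1 + 6 = hour 7.
The problem set waits on lecture review (finishes hour 7, plus 3-hour gap → hour 10), so it starts at hour 10 and finishes at 10 + 7 = hour 17.
For the practice exam: the problem set (finishes hour 17, plus 1-hour gap → hour 18); lecture review (finishes hour 7). Taking the maximum gives a start of hour 18, and it finishes at 18 + 9 = hour 27.
After the practice exam (finishes hour 27), error review can start at hour 27 and finishes at hour 31.
For group study: error review (finishes hour 31); the practice exam (finishes hour 27). Taking the maximum gives a start of hour 31, and it finishes at 31 + 4 = hour 35.
Note summarizing has to wait for group study (finishes hour 35); error review (finishes hour 31). The latest of these is hour 35, so note summarizing runs hour 35 to 35 + 8 = hour 43.
All tasks are finished once the last one completes. Finish times: Lecture review at 7, The problem set at 17, The practice exam at 27, Error review at 31, Group study at 35, Note summarizing at 43. The latest is hour 43.

43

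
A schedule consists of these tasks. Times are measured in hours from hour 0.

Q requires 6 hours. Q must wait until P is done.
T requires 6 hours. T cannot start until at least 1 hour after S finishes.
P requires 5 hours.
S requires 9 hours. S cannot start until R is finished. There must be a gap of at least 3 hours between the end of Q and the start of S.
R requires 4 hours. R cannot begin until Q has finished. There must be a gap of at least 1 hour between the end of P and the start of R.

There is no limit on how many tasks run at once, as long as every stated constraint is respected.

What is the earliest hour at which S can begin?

15

P can start immediately at hour 0; it finishes at hour 5.
Q cannot begin until P (finishes hour 5). It runs from hour 5 to 5 + 6 = hour 11.
R needs all of Q (finishes hour 11); P (finishes hour 5, plus 1-hour gap → hour 6). That puts its earliest start at hour 11; it finishes at 11 + 4 = hour 15.
S waits on R (finishes hour 15); Q (finishes hour 11, plus 3-hour gap → hour 14). The latest of these is hour 15, which is the earliest S can start.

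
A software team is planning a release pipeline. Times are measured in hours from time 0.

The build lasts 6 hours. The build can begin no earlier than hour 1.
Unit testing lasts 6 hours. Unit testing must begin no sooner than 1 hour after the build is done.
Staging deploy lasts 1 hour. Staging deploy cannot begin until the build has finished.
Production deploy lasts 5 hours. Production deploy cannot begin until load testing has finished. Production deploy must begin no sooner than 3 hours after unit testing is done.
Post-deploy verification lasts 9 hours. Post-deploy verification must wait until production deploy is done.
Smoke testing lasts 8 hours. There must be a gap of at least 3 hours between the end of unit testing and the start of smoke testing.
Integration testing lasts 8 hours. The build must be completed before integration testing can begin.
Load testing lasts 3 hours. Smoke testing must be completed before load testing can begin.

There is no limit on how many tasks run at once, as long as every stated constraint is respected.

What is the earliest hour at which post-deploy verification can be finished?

After its own release at hour 1, the build can start at hour 1 and finishes at hour 7.
After the build (finishes hour 7, plus 1-hour gap → hour 8), unit testing can start at hour 8 and finishes at hour 14.
Smoke testing waits on unit testing (finishes hour 14, plus 3-hour gap → hour 17), so it starts at hour 17 and finishes at 17 + 8 = hour 25.
After smoke testing (finishes hour 25), load testing can start at hour 25 and finishes at hour 28.
Production deploy has to wait for load testing (finishes hour 28); unit testing (finishes hour 14, plus 3-hour gap → hour 17). The latest of these is hour 28, so production deploy runs hour 28 to 28 + 5 = hour 33.
Post-deploy verification waits on production deploy (finishes hour 33), so it starts at hour 33 and finishes at 33 + 9 = hour 42.

42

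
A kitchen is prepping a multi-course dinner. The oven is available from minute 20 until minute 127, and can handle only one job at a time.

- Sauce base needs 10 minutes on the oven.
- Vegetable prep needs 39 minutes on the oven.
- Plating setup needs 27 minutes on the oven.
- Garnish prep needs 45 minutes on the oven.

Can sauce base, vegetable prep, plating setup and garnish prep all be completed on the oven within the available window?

No

The oven window is 127 − 20 = 107 minutes.
Running back to back, the jobs need 10 + 39 + 27 + 45 = 121 minutes on the oven.
Since 121 > 107, they cannot all fit.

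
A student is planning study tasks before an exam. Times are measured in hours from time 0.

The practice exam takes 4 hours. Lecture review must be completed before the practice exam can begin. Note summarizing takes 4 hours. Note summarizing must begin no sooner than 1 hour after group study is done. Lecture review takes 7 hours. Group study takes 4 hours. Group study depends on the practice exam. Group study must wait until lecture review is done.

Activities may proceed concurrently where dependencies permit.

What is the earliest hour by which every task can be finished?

20

Nothing blocks lecture review, so it runs from hour 0 to hour 7.
The practice exam waits on lecture review (finishes hour 7), so it starts at hour 7 and finishes at 7 + 4 = hour 11.
For group study: the practice exam (finishes hour 11); lecture review (finishes hour 7). Taking the maximum gives a start of hour 11, and it finishes at 11 + 4 = hour 15.
Note summarizing waits on group study (finishes hour 15, plus 1-hour gap → hour 16), so it starts at hour 16 and finishes at 16 + 4 = hour 20.
All tasks are finished once the last one completes. Finish times: Lecture review at 7, The practice exam at 11, Group study at 15, Note summarizing at 20. The latest is hour 20.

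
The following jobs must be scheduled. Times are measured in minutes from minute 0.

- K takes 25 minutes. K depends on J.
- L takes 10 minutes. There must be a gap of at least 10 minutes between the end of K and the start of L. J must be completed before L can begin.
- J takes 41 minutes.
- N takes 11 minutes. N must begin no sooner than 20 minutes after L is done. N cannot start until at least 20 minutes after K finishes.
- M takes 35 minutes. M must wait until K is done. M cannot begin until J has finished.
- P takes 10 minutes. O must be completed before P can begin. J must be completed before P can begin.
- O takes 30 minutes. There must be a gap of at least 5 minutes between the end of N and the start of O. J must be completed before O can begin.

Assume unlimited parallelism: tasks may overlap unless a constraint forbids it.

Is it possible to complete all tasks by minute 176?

Yes

J has no prerequisites, so it starts at minute 0 and finishes at minute 41.
K waits on J (finishes minute 41), so it starts at minute 41 and finishes at 41 + 25 = minute 66.
M has to wait for K (finishes minute 66); J (finishes minute 41). The latest of these is minute 66, so M runs minute 66 to 66 + 35 = minute 101.
L needs all of K (finishes minute 66, plus 10-minute gap → minute 76); J (finishes minute 41). That puts its earliest start at minute 76; it finishes at 76 + 10 = minute 86.
N cannot start until L (finishes minute 86, plus 20-minute gap → minute 106); K (finishes minute 66, plus 20-minute gap → minute 86). The controlling bound is minute 106, so N finishes at 106 + 11 = minute 117.
For O: N (finishes minute 117, plus 5-minute gap → minute 122); J (finishes minute 41). Taking the maximum gives a start of minute 122, and it finishes at 122 + 30 = minute 152.
For P: O (finishes minute 152); J (finishes minute 41). Taking the maximum gives a start of minute 152, and it finishes at 152 + 10 = minute 162.
Every task is finished by minute 162, which is no later than the deadline of 176, so the schedule is feasible.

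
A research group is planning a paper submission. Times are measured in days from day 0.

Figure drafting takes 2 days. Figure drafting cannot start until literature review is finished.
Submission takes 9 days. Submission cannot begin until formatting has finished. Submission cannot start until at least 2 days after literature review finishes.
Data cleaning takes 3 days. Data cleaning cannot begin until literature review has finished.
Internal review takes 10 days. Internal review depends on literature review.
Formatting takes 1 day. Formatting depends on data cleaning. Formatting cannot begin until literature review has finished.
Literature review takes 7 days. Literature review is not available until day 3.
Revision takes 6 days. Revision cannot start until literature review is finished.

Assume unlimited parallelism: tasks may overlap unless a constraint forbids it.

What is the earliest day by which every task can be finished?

23

Literature review waits on its own release at day 3, so it starts at day 3 and finishes at 3 + 7 = day 10.
Revision waits on literature review (finishes day 10), so it starts at day 10 and finishes at 10 + 6 = day 16.
Internal review cannot begin until literature review (finishes day 10). It runs from day 10 to 10 + 10 = day 20.
Figure drafting cannot begin until literature review (finishes day 10). It runs from day 10 to 10 + 2 = day 12.
Data cleaning cannot begin until literature review (finishes day 10). It runs from day 10 to 10 + 3 = day 13.
Formatting needs all of data cleaning (finishes day 13); literature review (finishes day 10). That puts its earliest start at day 13; it finishes at 13 + 1 = day 14.
Submission needs all of formatting (finishes day 14); literature review (finishes day 10, plus 2-day gap → day 12). That puts its earliest start at day 14; it finishes at 14 + 9 = day 23.
All tasks are finished once the last one completes. Finish times: Literature review at 10, Data cleaning at 13, Figure drafting at 12, Internal review at 20, Revision at 16, Formatting at 14, Submission at 23. The latest is day 23.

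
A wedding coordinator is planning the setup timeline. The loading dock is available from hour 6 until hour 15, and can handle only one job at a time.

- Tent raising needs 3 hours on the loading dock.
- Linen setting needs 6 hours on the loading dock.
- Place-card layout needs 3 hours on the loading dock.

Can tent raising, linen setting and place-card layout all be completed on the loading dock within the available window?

No

The loading dock window is 15 − 6 = 9 hours.
Running back to back, the jobs need 3 + 6 + 3 = 12 hours on the loading dock.
Since 12 > 9, they cannot all fit.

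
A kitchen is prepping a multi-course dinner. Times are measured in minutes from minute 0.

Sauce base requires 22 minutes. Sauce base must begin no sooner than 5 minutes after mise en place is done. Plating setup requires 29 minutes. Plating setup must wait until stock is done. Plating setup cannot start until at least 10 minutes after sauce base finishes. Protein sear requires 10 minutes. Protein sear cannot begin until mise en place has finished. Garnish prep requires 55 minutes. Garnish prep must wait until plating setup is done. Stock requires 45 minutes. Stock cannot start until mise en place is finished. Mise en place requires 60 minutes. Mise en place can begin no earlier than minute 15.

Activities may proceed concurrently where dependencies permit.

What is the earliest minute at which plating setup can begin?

120

Mise en place cannot begin until its own release at minute 15. It runs from minute 15 to 15 + 60 = minute 75.
Sauce base cannot begin until mise en place (finishes minute 75, plus 5-minute gap → minute 80). It runs from minute 80 to 80 + 22 = minute 102.
After mise en place (finishes minute 75), stock can start at minute 75 and finishes at minute 120.
Plating setup waits on stock (finishes minute 120); sauce base (finishes minute 102, plus 10-minute gap → minute 112). The latest of these is minute 120, which is the earliest plating setup can start.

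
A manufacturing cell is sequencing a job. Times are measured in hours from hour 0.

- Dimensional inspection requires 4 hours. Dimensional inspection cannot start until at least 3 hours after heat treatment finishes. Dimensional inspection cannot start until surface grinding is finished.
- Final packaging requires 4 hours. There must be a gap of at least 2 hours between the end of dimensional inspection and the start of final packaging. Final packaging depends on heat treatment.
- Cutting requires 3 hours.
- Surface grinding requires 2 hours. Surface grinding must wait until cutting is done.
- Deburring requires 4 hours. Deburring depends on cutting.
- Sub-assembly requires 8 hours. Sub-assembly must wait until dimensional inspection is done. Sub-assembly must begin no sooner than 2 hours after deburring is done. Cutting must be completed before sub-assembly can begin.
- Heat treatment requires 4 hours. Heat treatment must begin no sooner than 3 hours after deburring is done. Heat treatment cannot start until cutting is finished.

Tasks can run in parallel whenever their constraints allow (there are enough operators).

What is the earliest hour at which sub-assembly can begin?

21

Nothing blocks cutting, so it runs from hour 0 to hour 3.
Surface grinding waits on cutting (finishes hour 3), so it starts at hour 3 and finishes at 3 + 2 = hour 5.
Deburring waits on cutting (finishes hour 3), so it starts at hour 3 and finishes at 3 + 4 = hour 7.
For heat treatment: deburring (finishes hour 7, plus 3-hour gap → hour 10); cutting (finishes hour 3). Taking the maximum gives a start of hour 10, and it finishes at 10 + 4 = hour 14.
Dimensional inspection cannot start until heat treatment (finishes hour 14, plus 3-hour gap → hour 17); surface grinding (finishes hour 5). The controlling bound is hour 17, so dimensional inspection finishes at 17 + 4 = hour 21.
Sub-assembly waits on dimensional inspection (finishes hour 21); deburring (finishes hour 7, plus 2-hour gap → hour 9); cutting (finishes hour 3). The latest of these is hour 21, which is the earliest sub-assembly can start.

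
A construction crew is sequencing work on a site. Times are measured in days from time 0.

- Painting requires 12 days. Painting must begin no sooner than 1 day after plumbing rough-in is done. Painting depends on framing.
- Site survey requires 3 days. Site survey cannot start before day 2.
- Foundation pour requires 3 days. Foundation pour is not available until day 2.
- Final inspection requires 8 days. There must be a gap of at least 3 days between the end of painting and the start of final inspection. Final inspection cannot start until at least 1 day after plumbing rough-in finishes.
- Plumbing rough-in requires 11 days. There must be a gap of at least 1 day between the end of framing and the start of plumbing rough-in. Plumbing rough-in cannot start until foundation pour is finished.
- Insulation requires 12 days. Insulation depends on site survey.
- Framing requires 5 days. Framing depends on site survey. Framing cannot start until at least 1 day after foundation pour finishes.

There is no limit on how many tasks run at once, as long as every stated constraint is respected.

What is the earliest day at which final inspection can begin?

After its own release at day 2, foundation pour can start at day 2 and finishes at day 5.
Site survey cannot begin until its own release at day 2. It runs from day 2 to 2 + 3 = day 5.
Framing needs all of site survey (finishes day 5); foundation pour (finishes day 5, plus 1-day gap → day 6). That puts its earliest start at day 6; it finishes at 6 + 5 = day 11.
Plumbing rough-in cannot start until framing (finishes day 11, plus 1-day gap → day 12); foundation pour (finishes day 5). The controlling bound is day 12, so plumbing rough-in finishes at 12 + 11 = day 23.
Painting cannot start until plumbing rough-in (finishes day 23, plus 1-day gap → day 24); framing (finishes day 11). The controlling bound is day 24, so painting finishes at 24 + 12 = day 36.
Final inspection waits on painting (finishes day 36, plus 3-day gap → day 39); plumbing rough-in (finishes day 23, plus 1-day gap → day 24). The latest of these is day 39, which is the earliest final inspection can start.

39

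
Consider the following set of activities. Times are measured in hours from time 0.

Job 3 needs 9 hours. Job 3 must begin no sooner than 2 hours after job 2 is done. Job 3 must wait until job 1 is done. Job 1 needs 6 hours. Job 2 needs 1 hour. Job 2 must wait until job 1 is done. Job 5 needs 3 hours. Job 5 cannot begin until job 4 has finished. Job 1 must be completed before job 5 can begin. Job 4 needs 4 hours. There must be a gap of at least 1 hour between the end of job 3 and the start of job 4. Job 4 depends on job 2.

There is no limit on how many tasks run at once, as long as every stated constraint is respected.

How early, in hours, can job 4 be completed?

Nothing blocks job 1, so it runs from hour 0 to hour 6.
Job 2 cannot begin until job 1 (finishes hour 6). It runs from hour 6 to 6 + 1 = hour 7.
Job 3 has to wait for job 2 (finishes hour 7, plus 2-hour gap → hour 9); job 1 (finishes hour 6). The latest of these is hour 9, so job 3 runs hour 9 to 9 + 9 = hour 18.
For job 4: job 3 (finishes hour 18, plus 1-hour gap → hour 19); job 2 (finishes hour 7). Taking the maximum gives a start of hour 19, and it finishes at 19 + 4 = hour 23.

23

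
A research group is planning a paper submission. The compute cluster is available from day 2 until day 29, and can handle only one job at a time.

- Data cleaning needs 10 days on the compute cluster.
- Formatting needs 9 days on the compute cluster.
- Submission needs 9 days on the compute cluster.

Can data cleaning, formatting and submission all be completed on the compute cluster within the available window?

No

The compute cluster window is 29 − 2 = 27 days.
Running back to back, the jobs need 10 + 9 + 9 = 28 days on the compute cluster.
Since 28 > 27, they cannot all fit.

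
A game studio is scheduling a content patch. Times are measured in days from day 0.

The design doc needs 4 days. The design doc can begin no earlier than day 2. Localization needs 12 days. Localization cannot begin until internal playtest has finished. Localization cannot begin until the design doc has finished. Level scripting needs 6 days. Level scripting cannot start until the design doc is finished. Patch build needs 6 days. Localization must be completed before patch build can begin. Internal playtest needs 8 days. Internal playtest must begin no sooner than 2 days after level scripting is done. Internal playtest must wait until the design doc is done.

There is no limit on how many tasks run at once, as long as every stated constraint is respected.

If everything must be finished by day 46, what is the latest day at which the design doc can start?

To finish by day 46, patch build (duration 6) must start no later than day 40.
Localization has to be done before patch build (must start by day 40). That means finishing by day 40, i.e. starting by 40 − 12 = day 28.
Internal playtest must finish before localization (must start by day 28). With an 8-day duration, internal playtest must start by 28 − 8 = day 20.
Level scripting feeds into internal playtest (must start by day 20, minus 2-day gap → day 18); so level scripting must finish by day 18 and therefore start by day 12.
For the design doc: level scripting (must start by day 12); internal playtest (must start by day 20); localization (must start by day 28). The most restrictive is day 12; with a 4-day duration, the design doc must start by day 8.

8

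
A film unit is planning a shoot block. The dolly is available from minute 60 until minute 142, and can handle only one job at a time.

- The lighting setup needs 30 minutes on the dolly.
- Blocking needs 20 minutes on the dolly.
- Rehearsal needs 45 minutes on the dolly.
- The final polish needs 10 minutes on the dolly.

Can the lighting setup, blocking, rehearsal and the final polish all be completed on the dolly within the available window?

The dolly window is 142 − 60 = 82 minutes.
Running back to back, the jobs need 30 + 20 + 45 + 10 = 105 minutes on the dolly.
Since 105 > 82, they cannot all fit.

No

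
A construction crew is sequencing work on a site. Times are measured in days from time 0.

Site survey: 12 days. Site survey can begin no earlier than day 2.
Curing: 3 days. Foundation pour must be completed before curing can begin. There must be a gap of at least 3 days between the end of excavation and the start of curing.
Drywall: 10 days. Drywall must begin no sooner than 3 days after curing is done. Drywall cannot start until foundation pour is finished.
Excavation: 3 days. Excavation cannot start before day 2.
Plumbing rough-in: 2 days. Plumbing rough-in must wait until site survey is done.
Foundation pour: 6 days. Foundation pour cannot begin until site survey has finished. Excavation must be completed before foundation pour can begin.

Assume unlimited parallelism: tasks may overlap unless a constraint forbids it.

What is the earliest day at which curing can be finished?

23

Excavation waits on its own release at day 2, so it starts at day 2 and finishes at 2 + 3 = day 5.
Site survey waits on its own release at day 2, so it starts at day 2 and finishes at 2 + 12 = day 14.
Foundation pour has to wait for site survey (finishes day 14); excavation (finishes day 5). The latest of these is day 14, so foundation pour runs day 14 to 14 + 6 = day 20.
Curing needs all of foundation pour (finishes day 20); excavation (finishes day 5, plus 3-day gap → day 8). That puts its earliest start at day 20; it finishes at 20 + 3 = day 23.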